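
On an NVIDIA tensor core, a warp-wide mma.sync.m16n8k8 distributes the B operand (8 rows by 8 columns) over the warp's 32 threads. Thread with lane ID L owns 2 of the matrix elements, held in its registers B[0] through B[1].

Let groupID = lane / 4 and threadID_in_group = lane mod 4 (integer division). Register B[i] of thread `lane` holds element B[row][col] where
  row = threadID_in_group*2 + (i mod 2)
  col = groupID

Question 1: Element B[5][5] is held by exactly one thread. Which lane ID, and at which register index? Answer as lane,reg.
22,1

c: 5->gid=5  r: 5->tid=2,i&1=1
L=5*4+2=22  i=1=1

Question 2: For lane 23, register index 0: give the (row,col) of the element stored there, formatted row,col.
6,5

23: grp=5,tig=3
[0] (3*2+0,5) = (6,5)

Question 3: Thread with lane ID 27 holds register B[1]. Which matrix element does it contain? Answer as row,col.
7,6

27: G=6,T=3
[1] (3*2+1,6) = (7,6)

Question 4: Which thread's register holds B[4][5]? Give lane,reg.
22,0

c:5=>grp=5  r:4=>tig=2,lo=0
L=5*4+2=22  i=0=0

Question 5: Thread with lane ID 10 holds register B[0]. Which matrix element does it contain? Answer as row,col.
4,2

10: g=2,t=2
[0] (2*2+0,2) = (4,2)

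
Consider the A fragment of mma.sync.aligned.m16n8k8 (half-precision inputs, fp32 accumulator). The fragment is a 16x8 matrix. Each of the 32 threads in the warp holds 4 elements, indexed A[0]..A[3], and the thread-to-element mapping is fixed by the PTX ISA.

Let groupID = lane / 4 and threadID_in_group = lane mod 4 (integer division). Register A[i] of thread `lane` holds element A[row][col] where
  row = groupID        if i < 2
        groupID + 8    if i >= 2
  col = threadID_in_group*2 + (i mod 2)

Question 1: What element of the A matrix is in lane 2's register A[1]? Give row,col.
0,5

2: g=0,t=2
[1] (0+0,2*2+1) = (0,5)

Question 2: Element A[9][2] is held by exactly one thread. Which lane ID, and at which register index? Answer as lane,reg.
5,2

r=9->g=1,rb=1  c=2->t=1,b0=0
L=1*4+1=5  i=1*2+0=2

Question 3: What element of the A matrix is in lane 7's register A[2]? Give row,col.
7: grp=1,tig=3
[2] (1+8,3*2+0) = (9,6)

9,6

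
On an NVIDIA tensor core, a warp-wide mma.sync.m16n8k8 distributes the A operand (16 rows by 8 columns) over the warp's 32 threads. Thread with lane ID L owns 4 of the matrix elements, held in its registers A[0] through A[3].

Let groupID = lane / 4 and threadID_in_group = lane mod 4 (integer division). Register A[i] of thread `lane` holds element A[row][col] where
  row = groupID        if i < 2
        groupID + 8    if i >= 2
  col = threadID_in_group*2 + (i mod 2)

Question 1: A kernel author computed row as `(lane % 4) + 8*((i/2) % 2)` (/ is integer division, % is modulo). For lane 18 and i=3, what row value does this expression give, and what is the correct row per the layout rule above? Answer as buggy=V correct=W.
buggy=10 correct=12

`(lane % 4) + 8*((i/2) % 2)`[18,3]->10
18: gid=4,tid=2
[3] (4+8,2*2+1) = (12,5)
row: 10 vs 12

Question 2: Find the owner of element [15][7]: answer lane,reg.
31,3

r:15=>grp=7,rB=1  c:7=>tig=3,lo=1
L=7*4+3=31  i=1*2+1=3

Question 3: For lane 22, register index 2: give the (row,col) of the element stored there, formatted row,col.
13,4

lane 22: gr=5 (22/4), th=2 (22%4)
i=2: r=5+8=13, c=2*2+0=4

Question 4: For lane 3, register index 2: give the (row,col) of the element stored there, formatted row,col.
3: gr=0,th=3
[2] (0+8,3*2+0) = (8,6)

8,6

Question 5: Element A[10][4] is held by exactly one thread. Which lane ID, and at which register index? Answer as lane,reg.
10,2

r:10=>grp=2,rB=1  c:4=>tig=2,lo=0
L=2*4+2=10  i=1*2+0=2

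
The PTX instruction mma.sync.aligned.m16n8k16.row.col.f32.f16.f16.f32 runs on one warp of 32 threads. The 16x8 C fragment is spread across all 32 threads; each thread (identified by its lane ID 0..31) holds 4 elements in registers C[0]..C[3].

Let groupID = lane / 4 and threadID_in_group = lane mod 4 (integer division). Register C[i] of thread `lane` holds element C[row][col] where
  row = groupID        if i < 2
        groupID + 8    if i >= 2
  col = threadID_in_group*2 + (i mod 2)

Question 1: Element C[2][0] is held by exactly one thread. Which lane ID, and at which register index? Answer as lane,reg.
8,0

r: 2->gid=2,r8=0  c: 0->tid=0,i&1=0
L=2*4+0=8  i=0*2+0=0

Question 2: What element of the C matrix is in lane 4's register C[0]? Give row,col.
1,0

L=4⇒gr=4>>2=1, th=4&3=0
[0]⇒row 1+0=1  col 0·2+0=0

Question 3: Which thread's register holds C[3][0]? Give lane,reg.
12,0

r: 3->gid=3,r8=0  c: 0->tid=0,i&1=0
L=3*4+0=12  i=0*2+0=0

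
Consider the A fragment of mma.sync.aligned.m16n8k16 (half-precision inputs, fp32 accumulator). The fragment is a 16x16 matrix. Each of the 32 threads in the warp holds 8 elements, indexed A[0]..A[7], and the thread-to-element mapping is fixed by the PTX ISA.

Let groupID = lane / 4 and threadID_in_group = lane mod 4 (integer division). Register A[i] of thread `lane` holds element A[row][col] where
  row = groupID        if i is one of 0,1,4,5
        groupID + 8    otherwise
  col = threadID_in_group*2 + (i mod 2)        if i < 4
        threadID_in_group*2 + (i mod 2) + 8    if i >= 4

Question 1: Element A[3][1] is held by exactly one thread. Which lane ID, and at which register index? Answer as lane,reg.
12,1

r:3=>grp=3,rB=0  c:1=>cB=0,tig=0,lo=1
L=3*4+0=12  i=0*4+0*2+1=1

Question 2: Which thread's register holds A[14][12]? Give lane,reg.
26,6

r=14⇒gr=6,Rb=1  c=12⇒Cb=1,th=2,odd=0
L=6*4+2=26  i=1*4+1*2+0=6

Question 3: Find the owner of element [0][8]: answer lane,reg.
0,4

r:0=>grp=0,rB=0  c:8=>cB=1,tig=0,lo=0
L=0*4+0=0  i=1*4+0*2+0=4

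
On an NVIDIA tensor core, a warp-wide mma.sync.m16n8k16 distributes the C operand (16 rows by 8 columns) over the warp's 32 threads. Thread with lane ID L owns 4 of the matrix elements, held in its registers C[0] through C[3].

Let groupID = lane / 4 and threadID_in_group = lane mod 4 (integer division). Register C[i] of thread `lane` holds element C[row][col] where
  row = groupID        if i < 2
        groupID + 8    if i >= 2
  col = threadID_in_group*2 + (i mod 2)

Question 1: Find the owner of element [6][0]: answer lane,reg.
r=6->g=6,rb=0  c=0->t=0,b0=0
L=6*4+0=24  i=0*2+0=0

24,0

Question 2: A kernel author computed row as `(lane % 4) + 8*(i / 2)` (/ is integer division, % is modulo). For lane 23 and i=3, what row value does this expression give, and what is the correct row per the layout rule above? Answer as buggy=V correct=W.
`(lane % 4) + 8*(i / 2)`[23,3]=>11
lane 23=>23/4=5, 23 mod 4=3
i=3  r:5+8=>13  c:2·3+1=>7
row: 11 vs 13

buggy=11 correct=13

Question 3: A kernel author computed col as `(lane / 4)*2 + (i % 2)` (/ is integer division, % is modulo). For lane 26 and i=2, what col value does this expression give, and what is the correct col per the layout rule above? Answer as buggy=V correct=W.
buggy=12 correct=4

`(lane / 4)*2 + (i % 2)`[26,2]→12
lane 26: G=6 (26/4), T=2 (26%4)
i=2: r=6+8=14, c=2*2+0=4
col: 12 vs 4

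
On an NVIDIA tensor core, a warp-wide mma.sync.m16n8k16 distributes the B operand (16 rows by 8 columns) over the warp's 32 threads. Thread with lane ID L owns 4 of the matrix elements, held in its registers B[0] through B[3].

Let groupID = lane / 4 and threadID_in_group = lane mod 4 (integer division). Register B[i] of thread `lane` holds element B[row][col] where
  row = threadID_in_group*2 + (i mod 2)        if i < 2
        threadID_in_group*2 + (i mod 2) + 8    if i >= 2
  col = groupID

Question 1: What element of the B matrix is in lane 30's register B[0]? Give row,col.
lane 30: G=7 (30/4), T=2 (30%4)
i=0: r=2*2+0+0=4, c=G=7

4,7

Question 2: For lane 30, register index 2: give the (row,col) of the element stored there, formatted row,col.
12,7

lane 30->30/4=7, 30 mod 4=2
i=2  r:2·2+0+8->12  c:7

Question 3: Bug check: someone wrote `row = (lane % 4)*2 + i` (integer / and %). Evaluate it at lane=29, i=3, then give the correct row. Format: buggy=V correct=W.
buggy=5 correct=11

`(lane % 4)*2 + i`[29,3]->5
29: gid=7,tid=1
[3] (1*2+1+8,7) = (11,7)
row: 5 vs 11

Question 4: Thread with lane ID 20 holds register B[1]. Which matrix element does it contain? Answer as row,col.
1,5

lane 20⇒20/4=5, 20 mod 4=0
i=1  r:2·0+1+0⇒1  c:5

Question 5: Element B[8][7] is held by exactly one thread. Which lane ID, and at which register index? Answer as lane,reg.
28,2

c: 7->gid=7  r: 8->r8=1,tid=0,i&1=0
L=7*4+0=28  i=1*2+0=2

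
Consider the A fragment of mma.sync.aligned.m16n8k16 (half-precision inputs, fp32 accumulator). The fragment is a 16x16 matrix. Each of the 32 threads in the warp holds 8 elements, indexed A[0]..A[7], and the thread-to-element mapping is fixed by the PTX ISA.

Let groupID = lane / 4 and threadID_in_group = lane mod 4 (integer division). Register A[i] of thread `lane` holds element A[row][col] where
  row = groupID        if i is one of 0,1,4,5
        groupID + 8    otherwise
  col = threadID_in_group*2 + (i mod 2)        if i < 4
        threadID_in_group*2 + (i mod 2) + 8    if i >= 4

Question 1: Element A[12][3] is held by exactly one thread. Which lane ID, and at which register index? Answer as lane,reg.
17,3

r=12⇒gr=4,Rb=1  c=3⇒Cb=0,th=1,odd=1
L=4*4+1=17  i=0*4+1*2+1=3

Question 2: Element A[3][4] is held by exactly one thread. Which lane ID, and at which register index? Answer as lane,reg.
14,0

r=3⇒gr=3,Rb=0  c=4⇒Cb=0,th=2,odd=0
L=3*4+2=14  i=0*4+0*2+0=0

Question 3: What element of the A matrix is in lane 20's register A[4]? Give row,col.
5,8

20: gr=5,th=0
[4] (5+0,0*2+0+8) = (5,8)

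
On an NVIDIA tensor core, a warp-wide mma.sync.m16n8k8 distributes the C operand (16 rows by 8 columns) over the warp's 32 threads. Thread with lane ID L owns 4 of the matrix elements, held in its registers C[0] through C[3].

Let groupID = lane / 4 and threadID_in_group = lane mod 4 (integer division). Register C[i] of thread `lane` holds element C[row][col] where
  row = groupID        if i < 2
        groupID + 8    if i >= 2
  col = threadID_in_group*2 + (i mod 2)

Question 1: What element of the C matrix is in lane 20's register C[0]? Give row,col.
5,0

lane 20: grp=5 (20/4), tig=0 (20%4)
i=0: r=5+0=5, c=0*2+0=0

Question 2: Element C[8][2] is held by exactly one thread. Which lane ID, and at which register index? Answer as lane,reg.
1,2

r=8->g=0,rb=1  c=2->t=1,b0=0
L=0*4+1=1  i=1*2+0=2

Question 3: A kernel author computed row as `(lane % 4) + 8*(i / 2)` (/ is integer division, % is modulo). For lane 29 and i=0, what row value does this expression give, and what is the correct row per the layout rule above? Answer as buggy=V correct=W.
buggy=1 correct=7

`(lane % 4) + 8*(i / 2)`[29,0]->1
lane 29->29/4=7, 29 mod 4=1
i=0  r:7+0->7  c:2·1+0->2
row: 1 vs 7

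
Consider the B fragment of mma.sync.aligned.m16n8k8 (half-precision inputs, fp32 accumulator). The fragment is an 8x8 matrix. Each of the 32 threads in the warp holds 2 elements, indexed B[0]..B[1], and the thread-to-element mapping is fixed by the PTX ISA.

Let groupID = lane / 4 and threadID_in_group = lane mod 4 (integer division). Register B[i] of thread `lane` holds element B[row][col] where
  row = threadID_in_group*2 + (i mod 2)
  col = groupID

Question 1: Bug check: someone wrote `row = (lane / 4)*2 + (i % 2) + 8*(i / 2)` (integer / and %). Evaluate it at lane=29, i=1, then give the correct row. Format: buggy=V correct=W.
buggy=15 correct=3

`(lane / 4)*2 + (i % 2) + 8*(i / 2)`[29,1]=>15
lane 29=>29/4=7, 29 mod 4=1
i=1  r:2·1+1=>3  c:7
row: 15 vs 3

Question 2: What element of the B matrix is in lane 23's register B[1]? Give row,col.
L=23→G=23>>2=5, T=23&3=3
[1]→row 3·2+1=7  col G=5

7,5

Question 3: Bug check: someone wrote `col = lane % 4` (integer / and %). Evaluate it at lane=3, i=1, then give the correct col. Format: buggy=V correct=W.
`lane % 4`[3,1]→3
lane 3→3/4=0, 3 mod 4=3
i=1  r:2·3+1→7  c:0
col: 3 vs 0

buggy=3 correct=0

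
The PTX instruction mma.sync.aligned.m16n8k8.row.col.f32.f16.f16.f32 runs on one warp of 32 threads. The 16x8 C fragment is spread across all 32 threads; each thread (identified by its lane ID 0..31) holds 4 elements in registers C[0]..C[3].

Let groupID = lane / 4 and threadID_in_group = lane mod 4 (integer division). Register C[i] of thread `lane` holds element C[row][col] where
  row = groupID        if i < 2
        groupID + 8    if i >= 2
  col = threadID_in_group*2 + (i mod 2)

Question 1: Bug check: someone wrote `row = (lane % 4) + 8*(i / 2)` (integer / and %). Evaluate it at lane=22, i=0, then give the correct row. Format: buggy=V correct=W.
`(lane % 4) + 8*(i / 2)`[22,0]→2
22: G=5,T=2
[0] (5+0,2*2+0) = (5,4)
row: 2 vs 5

buggy=2 correct=5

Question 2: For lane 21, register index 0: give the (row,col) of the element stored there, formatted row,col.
5,2

lane 21->21/4=5, 21 mod 4=1
i=0  r:5+0->5  c:2·1+0->2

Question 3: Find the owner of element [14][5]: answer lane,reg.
26,3

r=14→G=6,rhi=1  c=5→T=2,p=1
L=6*4+2=26  i=1*2+1=3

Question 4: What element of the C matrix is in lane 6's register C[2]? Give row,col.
6: gid=1,tid=2
[2] (1+8,2*2+0) = (9,4)

9,4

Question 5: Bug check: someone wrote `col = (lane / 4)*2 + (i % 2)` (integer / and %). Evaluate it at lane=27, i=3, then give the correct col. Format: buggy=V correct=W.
buggy=13 correct=7

`(lane / 4)*2 + (i % 2)`[27,3]->13
27: g=6,t=3
[3] (6+8,3*2+1) = (14,7)
col: 13 vs 7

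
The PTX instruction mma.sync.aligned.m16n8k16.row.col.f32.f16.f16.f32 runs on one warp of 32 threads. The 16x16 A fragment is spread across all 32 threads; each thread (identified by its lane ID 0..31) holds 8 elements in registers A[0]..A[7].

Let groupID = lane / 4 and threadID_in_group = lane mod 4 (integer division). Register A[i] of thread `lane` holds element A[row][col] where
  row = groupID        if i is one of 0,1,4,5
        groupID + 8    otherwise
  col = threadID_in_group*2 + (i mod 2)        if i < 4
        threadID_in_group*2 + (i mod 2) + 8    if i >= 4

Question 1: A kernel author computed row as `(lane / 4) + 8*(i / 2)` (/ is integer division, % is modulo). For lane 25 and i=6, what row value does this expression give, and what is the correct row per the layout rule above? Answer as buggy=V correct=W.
`(lane / 4) + 8*(i / 2)`[25,6]->30
25: gid=6,tid=1
[6] (6+8,1*2+0+8) = (14,10)
row: 30 vs 14

buggy=30 correct=14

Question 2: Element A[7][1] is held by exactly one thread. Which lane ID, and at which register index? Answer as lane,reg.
28,1

r=7→G=7,rhi=0  c=1→chi=0,T=0,p=1
L=7*4+0=28  i=0*4+0*2+1=1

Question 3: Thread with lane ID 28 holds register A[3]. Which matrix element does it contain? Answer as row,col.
L=28⇒gr=28>>2=7, th=28&3=0
[3]⇒row 7+8=15  col 0·2+1+0=1

15,1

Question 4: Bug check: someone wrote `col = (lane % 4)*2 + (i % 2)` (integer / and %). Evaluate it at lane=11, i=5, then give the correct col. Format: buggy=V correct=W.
`(lane % 4)*2 + (i % 2)`[11,5]→7
L=11→G=11>>2=2, T=11&3=3
[5]→row 2+0=2  col 3·2+1+8=15
col: 7 vs 15

buggy=7 correct=15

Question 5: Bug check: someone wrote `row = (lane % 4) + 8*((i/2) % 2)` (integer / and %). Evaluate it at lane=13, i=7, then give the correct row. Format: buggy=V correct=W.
`(lane % 4) + 8*((i/2) % 2)`[13,7]→9
L=13→G=13>>2=3, T=13&3=1
[7]→row 3+8=11  col 1·2+1+8=11
row: 9 vs 11

buggy=9 correct=11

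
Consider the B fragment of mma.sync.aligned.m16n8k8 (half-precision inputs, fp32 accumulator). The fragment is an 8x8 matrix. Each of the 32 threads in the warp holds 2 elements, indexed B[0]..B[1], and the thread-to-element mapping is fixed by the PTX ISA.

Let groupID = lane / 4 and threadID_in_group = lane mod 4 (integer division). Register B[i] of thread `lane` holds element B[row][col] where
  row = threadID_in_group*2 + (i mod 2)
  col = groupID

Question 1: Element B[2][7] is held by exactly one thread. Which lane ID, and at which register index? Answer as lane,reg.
29,0

c=7⇒gr=7  r=2⇒th=1,odd=0
L=7*4+1=29  i=0=0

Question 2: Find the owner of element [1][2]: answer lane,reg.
8,1

c:2=>grp=2  r:1=>tig=0,lo=1
L=2*4+0=8  i=1=1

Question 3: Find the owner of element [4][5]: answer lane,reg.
c: 5->gid=5  r: 4->tid=2,i&1=0
L=5*4+2=22  i=0=0

22,0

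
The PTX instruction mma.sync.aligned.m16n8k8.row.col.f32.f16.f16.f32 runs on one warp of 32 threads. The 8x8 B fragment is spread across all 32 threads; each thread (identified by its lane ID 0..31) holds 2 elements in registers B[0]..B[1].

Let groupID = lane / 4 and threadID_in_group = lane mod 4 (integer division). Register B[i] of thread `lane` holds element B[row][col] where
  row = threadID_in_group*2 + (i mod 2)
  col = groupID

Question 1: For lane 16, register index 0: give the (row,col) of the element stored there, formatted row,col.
16: g=4,t=0
[0] (0*2+0,4) = (0,4)

0,4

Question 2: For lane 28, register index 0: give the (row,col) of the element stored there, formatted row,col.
0,7

lane 28⇒28/4=7, 28 mod 4=0
i=0  r:2·0+0⇒0  c:7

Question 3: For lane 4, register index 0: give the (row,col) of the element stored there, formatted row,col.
0,1

lane 4⇒4/4=1, 4 mod 4=0
i=0  r:2·0+0⇒0  c:1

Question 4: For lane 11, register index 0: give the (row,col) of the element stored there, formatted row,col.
11: gid=2,tid=3
[0] (3*2+0,2) = (6,2)

6,2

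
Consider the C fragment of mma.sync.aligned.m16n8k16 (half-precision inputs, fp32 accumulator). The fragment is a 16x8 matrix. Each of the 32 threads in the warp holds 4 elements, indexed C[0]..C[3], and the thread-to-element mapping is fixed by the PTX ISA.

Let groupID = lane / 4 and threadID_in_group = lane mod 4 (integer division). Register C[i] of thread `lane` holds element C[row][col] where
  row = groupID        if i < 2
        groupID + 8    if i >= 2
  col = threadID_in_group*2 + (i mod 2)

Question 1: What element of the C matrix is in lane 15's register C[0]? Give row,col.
15: G=3,T=3
[0] (3+0,3*2+0) = (3,6)

3,6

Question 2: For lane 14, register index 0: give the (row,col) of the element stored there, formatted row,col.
lane 14->14/4=3, 14 mod 4=2
i=0  r:3+0->3  c:2·2+0->4

3,4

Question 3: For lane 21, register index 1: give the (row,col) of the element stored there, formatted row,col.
5,3

lane 21⇒21/4=5, 21 mod 4=1
i=1  r:5+0⇒5  c:2·1+1⇒3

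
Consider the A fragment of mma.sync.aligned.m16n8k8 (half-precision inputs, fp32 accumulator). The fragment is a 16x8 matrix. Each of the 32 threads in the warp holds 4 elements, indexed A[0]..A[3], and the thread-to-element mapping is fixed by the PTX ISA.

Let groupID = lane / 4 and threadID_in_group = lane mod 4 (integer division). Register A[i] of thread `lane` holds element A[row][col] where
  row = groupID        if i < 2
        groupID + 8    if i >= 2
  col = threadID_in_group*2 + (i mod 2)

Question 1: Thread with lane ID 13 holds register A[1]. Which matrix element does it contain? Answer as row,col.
3,3

13: gid=3,tid=1
[1] (3+0,1*2+1) = (3,3)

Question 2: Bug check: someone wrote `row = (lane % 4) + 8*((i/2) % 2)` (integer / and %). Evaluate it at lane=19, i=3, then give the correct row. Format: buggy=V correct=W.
`(lane % 4) + 8*((i/2) % 2)`[19,3]→11
L=19→G=19>>2=4, T=19&3=3
[3]→row 4+8=12  col 3·2+1=7
row: 11 vs 12

buggy=11 correct=12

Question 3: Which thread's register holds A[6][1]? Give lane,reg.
r:6=>grp=6,rB=0  c:1=>tig=0,lo=1
L=6*4+0=24  i=0*2+1=1

24,1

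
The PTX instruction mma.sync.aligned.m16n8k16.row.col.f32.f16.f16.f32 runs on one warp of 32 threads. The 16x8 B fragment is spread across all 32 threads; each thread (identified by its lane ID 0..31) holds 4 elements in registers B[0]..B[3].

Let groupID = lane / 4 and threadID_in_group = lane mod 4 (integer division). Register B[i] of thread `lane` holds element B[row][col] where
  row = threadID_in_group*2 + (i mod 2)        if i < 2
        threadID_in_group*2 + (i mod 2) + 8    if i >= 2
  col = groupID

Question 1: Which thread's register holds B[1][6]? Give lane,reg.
24,1

c=6->g=6  r=1->rb=0,t=0,b0=1
L=6*4+0=24  i=0*2+1=1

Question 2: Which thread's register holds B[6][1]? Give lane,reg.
c=1→G=1  r=6→rhi=0,T=3,p=0
L=1*4+3=7  i=0*2+0=0

7,0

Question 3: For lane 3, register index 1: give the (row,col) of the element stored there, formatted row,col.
L=3⇒gr=3>>2=0, th=3&3=3
[1]⇒row 3·2+1+0=7  col gr=0

7,0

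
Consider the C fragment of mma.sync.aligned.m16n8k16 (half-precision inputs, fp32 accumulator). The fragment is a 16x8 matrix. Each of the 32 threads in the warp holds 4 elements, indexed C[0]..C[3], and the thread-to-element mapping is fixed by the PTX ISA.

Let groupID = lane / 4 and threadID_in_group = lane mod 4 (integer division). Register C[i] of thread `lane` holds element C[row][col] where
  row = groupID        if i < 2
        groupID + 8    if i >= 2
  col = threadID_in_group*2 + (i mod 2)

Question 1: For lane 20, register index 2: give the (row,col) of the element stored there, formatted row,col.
13,0

lane 20: gr=5 (20/4), th=0 (20%4)
i=2: r=5+8=13, c=0*2+0=0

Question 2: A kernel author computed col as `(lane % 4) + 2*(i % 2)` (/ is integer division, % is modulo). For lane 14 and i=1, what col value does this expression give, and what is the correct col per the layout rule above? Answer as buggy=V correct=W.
`(lane % 4) + 2*(i % 2)`[14,1]⇒4
14: gr=3,th=2
[1] (3+0,2*2+1) = (3,5)
col: 4 vs 5

buggy=4 correct=5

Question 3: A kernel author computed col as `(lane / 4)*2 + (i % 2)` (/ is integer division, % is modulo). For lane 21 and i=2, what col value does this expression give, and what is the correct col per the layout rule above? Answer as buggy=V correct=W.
buggy=10 correct=2

`(lane / 4)*2 + (i % 2)`[21,2]→10
21: G=5,T=1
[2] (5+8,1*2+0) = (13,2)
col: 10 vs 2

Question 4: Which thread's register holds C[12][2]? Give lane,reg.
17,2

r:12=>grp=4,rB=1  c:2=>tig=1,lo=0
L=4*4+1=17  i=1*2+0=2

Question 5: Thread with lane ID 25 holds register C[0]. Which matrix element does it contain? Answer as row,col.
L=25⇒gr=25>>2=6, th=25&3=1
[0]⇒row 6+0=6  col 1·2+0=2

6,2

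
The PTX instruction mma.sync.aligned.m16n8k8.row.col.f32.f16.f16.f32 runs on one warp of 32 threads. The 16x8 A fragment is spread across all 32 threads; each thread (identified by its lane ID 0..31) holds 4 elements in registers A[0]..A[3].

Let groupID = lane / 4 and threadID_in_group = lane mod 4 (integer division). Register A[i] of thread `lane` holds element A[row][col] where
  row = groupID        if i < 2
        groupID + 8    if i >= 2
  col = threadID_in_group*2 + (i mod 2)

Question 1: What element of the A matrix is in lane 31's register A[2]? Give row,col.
15,6

lane 31->31/4=7, 31 mod 4=3
i=2  r:7+8->15  c:2·3+0->6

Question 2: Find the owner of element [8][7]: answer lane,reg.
r=8->g=0,rb=1  c=7->t=3,b0=1
L=0*4+3=3  i=1*2+1=3

3,3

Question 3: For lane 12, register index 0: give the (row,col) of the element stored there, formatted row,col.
3,0

lane 12⇒12/4=3, 12 mod 4=0
i=0  r:3+0⇒3  c:2·0+0⇒0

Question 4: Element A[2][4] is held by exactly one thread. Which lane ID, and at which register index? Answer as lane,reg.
r:2=>grp=2,rB=0  c:4=>tig=2,lo=0
L=2*4+2=10  i=0*2+0=0

10,0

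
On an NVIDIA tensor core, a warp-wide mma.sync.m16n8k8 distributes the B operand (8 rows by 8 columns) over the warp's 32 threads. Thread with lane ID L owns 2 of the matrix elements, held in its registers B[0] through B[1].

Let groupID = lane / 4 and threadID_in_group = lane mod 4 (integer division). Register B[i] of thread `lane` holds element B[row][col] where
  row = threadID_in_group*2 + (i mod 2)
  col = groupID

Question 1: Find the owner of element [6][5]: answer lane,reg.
c=5->g=5  r=6->t=3,b0=0
L=5*4+3=23  i=0=0

23,0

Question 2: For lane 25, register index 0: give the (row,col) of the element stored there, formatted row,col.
lane 25: g=6 (25/4), t=1 (25%4)
i=0: r=1*2+0=2, c=g=6

2,6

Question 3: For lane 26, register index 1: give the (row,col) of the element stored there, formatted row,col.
5,6

lane 26: g=6 (26/4), t=2 (26%4)
i=1: r=2*2+1=5, c=g=6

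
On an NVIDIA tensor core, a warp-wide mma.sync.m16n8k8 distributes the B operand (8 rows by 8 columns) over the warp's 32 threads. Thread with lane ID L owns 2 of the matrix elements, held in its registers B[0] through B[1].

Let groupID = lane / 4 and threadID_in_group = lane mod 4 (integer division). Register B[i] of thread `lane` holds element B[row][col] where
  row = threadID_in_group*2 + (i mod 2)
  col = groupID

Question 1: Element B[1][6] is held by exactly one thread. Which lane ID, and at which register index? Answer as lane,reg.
24,1

c=6->g=6  r=1->t=0,b0=1
L=6*4+0=24  i=1=1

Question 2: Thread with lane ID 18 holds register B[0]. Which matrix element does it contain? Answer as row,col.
4,4

lane 18: grp=4 (18/4), tig=2 (18%4)
i=0: r=2*2+0=4, c=grp=4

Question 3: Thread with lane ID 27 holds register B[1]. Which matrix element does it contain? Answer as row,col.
7,6

lane 27: grp=6 (27/4), tig=3 (27%4)
i=1: r=3*2+1=7, c=grp=6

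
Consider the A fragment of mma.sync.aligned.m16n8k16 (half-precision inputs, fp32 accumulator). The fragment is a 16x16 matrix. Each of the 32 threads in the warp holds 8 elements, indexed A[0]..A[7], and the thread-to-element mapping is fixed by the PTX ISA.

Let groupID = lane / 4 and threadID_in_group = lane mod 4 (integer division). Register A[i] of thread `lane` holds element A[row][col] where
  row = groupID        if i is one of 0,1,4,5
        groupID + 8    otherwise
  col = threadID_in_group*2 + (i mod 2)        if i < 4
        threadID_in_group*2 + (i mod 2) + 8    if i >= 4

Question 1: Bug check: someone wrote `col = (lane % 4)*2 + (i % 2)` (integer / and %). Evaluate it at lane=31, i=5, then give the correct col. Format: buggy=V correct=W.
`(lane % 4)*2 + (i % 2)`[31,5]⇒7
L=31⇒gr=31>>2=7, th=31&3=3
[5]⇒row 7+0=7  col 3·2+1+8=15
col: 7 vs 15

buggy=7 correct=15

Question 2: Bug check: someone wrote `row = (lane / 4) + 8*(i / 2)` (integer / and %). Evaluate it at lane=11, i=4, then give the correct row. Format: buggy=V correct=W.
buggy=18 correct=2

`(lane / 4) + 8*(i / 2)`[11,4]=>18
11: grp=2,tig=3
[4] (2+0,3*2+0+8) = (2,14)
row: 18 vs 2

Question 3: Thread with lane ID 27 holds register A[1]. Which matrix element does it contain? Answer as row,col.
lane 27→27/4=6, 27 mod 4=3
i=1  r:6+0→6  c:2·3+1+0→7

6,7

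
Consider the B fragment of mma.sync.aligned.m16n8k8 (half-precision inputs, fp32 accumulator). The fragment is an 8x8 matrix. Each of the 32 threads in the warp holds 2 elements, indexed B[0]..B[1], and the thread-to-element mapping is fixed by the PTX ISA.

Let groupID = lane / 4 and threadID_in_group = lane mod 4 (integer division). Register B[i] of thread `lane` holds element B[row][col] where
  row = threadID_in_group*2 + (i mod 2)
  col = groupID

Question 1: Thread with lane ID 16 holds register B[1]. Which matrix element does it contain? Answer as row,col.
1,4

16: g=4,t=0
[1] (0*2+1,4) = (1,4)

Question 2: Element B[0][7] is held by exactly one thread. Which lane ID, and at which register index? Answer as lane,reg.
c: 7->gid=7  r: 0->tid=0,i&1=0
L=7*4+0=28  i=0=0

28,0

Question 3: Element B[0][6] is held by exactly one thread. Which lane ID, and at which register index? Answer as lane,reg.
c=6->g=6  r=0->t=0,b0=0
L=6*4+0=24  i=0=0

24,0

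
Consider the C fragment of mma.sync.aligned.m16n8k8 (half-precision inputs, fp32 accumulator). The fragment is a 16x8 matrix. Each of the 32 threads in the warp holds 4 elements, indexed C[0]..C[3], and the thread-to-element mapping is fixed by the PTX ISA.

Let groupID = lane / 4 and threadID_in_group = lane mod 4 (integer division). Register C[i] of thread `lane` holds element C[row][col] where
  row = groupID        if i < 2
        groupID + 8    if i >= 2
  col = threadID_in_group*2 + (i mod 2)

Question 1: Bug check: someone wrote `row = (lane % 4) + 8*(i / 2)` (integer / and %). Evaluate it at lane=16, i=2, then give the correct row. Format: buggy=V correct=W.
buggy=8 correct=12

`(lane % 4) + 8*(i / 2)`[16,2]->8
16: gid=4,tid=0
[2] (4+8,0*2+0) = (12,0)
row: 8 vs 12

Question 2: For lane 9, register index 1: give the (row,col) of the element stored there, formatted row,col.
lane 9: g=2 (9/4), t=1 (9%4)
i=1: r=2+0=2, c=1*2+1=3

2,3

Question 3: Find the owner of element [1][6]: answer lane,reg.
r=1→G=1,rhi=0  c=6→T=3,p=0
L=1*4+3=7  i=0*2+0=0

7,0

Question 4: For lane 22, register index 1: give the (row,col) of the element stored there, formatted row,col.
5,5

lane 22→22/4=5, 22 mod 4=2
i=1  r:5+0→5  c:2·2+1→5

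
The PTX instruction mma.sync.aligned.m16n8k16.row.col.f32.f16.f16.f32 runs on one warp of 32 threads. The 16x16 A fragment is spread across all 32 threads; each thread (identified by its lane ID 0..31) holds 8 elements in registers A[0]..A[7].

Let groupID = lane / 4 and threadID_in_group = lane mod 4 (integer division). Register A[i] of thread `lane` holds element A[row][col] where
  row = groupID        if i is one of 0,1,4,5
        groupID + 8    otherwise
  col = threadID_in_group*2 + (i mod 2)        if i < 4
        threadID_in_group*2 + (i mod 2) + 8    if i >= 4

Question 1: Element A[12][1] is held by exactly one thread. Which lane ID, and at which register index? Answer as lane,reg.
r=12->g=4,rb=1  c=1->cb=0,t=0,b0=1
L=4*4+0=16  i=0*4+1*2+1=3

16,3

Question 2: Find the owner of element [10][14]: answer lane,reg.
r:10=>grp=2,rB=1  c:14=>cB=1,tig=3,lo=0
L=2*4+3=11  i=1*4+1*2+0=6

11,6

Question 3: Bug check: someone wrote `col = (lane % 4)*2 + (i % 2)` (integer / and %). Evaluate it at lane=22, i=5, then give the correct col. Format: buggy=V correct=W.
`(lane % 4)*2 + (i % 2)`[22,5]=>5
L=22=>grp=22>>2=5, tig=22&3=2
[5]=>row 5+0=5  col 2·2+1+8=13
col: 5 vs 13

buggy=5 correct=13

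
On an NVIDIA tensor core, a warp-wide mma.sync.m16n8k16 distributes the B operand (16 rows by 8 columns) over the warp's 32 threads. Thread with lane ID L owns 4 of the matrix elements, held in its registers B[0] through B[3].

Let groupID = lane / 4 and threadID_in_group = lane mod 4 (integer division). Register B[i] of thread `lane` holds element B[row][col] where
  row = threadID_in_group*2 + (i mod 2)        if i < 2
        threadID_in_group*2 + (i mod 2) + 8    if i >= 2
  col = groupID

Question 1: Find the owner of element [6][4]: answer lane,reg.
c: 4->gid=4  r: 6->r8=0,tid=3,i&1=0
L=4*4+3=19  i=0*2+0=0

19,0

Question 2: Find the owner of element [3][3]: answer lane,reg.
13,1

c=3->g=3  r=3->rb=0,t=1,b0=1
L=3*4+1=13  i=0*2+1=1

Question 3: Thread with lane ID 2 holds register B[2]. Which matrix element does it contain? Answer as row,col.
12,0

lane 2⇒2/4=0, 2 mod 4=2
i=2  r:2·2+0+8⇒12  c:0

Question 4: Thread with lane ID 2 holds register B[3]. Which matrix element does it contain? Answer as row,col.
13,0

lane 2→2/4=0, 2 mod 4=2
i=3  r:2·2+1+8→13  c:0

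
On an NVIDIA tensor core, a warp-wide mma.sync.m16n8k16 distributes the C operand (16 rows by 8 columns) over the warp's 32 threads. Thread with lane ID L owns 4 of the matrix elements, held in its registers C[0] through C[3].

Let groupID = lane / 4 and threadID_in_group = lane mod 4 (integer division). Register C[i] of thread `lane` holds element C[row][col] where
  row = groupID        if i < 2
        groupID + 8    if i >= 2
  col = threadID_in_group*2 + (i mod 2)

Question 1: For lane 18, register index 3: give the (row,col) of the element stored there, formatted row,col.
lane 18: grp=4 (18/4), tig=2 (18%4)
i=3: r=4+8=12, c=2*2+1=5

12,5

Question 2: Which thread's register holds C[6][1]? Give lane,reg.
24,1

r=6→G=6,rhi=0  c=1→T=0,p=1
L=6*4+0=24  i=0*2+1=1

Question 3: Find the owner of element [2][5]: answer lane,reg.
r=2->g=2,rb=0  c=5->t=2,b0=1
L=2*4+2=10  i=0*2+1=1

10,1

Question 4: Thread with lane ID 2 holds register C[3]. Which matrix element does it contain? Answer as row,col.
L=2->gid=2>>2=0, tid=2&3=2
[3]->row 0+8=8  col 2·2+1=5

8,5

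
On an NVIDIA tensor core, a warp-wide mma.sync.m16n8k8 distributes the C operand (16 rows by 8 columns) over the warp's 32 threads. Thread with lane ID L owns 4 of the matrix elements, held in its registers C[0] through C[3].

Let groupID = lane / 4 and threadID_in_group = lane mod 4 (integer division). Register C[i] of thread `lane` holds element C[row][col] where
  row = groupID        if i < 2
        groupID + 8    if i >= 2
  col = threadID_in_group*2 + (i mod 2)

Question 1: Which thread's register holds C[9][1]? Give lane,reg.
r=9⇒gr=1,Rb=1  c=1⇒th=0,odd=1
L=1*4+0=4  i=1*2+1=3

4,3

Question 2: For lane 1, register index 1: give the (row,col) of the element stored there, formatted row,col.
0,3

lane 1→1/4=0, 1 mod 4=1
i=1  r:0+0→0  c:2·1+1→3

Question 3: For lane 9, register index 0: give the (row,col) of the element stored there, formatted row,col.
L=9->g=9>>2=2, t=9&3=1
[0]->row 2+0=2  col 1·2+0=2

2,2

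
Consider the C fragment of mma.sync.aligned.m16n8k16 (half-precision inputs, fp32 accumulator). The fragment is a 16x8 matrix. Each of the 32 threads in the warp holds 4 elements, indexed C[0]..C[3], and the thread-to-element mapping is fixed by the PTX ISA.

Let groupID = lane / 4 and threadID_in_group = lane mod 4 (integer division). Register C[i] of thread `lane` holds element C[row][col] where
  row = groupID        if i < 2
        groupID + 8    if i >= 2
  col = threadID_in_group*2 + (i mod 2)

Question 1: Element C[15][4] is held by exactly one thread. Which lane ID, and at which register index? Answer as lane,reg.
r: 15->gid=7,r8=1  c: 4->tid=2,i&1=0
L=7*4+2=30  i=1*2+0=2

30,2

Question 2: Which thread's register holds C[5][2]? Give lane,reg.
21,0

r=5→G=5,rhi=0  c=2→T=1,p=0
L=5*4+1=21  i=0*2+0=0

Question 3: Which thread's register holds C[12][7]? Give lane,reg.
r=12⇒gr=4,Rb=1  c=7⇒th=3,odd=1
L=4*4+3=19  i=1*2+1=3

19,3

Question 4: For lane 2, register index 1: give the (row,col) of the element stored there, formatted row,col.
L=2->g=2>>2=0, t=2&3=2
[1]->row 0+0=0  col 2·2+1=5

0,5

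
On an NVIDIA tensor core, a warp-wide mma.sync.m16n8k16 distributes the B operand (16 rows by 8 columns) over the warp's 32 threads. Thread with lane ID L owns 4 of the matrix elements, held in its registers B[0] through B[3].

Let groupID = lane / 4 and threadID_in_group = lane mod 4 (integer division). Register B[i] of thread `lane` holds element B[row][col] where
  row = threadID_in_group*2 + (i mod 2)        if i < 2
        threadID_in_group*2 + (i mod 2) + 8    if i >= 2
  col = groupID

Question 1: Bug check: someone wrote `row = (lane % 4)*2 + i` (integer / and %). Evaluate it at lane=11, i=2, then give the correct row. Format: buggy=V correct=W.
buggy=8 correct=14

`(lane % 4)*2 + i`[11,2]→8
11: G=2,T=3
[2] (3*2+0+8,2) = (14,2)
row: 8 vs 14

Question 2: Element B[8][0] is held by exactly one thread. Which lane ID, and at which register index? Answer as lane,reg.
0,2

c: 0->gid=0  r: 8->r8=1,tid=0,i&1=0
L=0*4+0=0  i=1*2+0=2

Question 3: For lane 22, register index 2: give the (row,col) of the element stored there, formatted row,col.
12,5

22: gr=5,th=2
[2] (2*2+0+8,5) = (12,5)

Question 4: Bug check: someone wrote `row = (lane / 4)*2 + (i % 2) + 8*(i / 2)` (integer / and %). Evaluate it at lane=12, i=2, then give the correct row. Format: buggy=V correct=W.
`(lane / 4)*2 + (i % 2) + 8*(i / 2)`[12,2]⇒14
12: gr=3,th=0
[2] (0*2+0+8,3) = (8,3)
row: 14 vs 8

buggy=14 correct=8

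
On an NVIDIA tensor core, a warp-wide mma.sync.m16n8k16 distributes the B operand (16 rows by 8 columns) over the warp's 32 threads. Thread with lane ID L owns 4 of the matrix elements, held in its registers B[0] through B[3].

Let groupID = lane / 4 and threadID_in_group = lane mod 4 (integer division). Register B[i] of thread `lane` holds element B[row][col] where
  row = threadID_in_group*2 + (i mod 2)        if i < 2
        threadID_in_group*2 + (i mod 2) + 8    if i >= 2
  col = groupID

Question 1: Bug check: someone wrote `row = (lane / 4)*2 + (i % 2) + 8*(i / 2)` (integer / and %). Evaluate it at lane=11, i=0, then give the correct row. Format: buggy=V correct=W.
`(lane / 4)*2 + (i % 2) + 8*(i / 2)`[11,0]->4
lane 11: gid=2 (11/4), tid=3 (11%4)
i=0: r=3*2+0+0=6, c=gid=2
row: 4 vs 6

buggy=4 correct=6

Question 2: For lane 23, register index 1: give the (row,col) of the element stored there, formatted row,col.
7,5

23: gr=5,th=3
[1] (3*2+1+0,5) = (7,5)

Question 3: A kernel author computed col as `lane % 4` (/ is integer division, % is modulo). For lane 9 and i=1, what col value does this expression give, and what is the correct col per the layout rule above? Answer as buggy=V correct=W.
buggy=1 correct=2

`lane % 4`[9,1]→1
lane 9→9/4=2, 9 mod 4=1
i=1  r:2·1+1+0→3  c:2
col: 1 vs 2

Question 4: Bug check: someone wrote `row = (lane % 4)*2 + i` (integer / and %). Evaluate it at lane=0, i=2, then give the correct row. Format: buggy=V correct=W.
buggy=2 correct=8

`(lane % 4)*2 + i`[0,2]->2
lane 0: g=0 (0/4), t=0 (0%4)
i=2: r=0*2+0+8=8, c=g=0
row: 2 vs 8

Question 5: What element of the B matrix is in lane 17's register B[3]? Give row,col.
L=17⇒gr=17>>2=4, th=17&3=1
[3]⇒row 1·2+1+8=11  col gr=4

11,4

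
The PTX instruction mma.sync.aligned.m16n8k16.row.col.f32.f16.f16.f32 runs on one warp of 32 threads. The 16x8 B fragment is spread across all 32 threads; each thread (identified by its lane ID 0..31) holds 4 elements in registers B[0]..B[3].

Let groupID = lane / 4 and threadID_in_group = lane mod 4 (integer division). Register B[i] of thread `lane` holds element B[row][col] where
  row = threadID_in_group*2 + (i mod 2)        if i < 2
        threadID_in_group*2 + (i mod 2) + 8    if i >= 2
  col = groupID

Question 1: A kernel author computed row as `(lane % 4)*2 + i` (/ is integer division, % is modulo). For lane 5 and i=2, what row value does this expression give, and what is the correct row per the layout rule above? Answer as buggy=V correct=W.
`(lane % 4)*2 + i`[5,2]=>4
lane 5: grp=1 (5/4), tig=1 (5%4)
i=2: r=1*2+0+8=10, c=grp=1
row: 4 vs 10

buggy=4 correct=10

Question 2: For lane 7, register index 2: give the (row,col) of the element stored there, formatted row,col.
7: grp=1,tig=3
[2] (3*2+0+8,1) = (14,1)

14,1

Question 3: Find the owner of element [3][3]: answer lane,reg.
c:3=>grp=3  r:3=>rB=0,tig=1,lo=1
L=3*4+1=13  i=0*2+1=1

13,1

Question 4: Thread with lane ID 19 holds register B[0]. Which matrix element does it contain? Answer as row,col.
6,4

19: g=4,t=3
[0] (3*2+0+0,4) = (6,4)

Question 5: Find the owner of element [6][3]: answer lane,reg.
15,0

c=3->g=3  r=6->rb=0,t=3,b0=0
L=3*4+3=15  i=0*2+0=0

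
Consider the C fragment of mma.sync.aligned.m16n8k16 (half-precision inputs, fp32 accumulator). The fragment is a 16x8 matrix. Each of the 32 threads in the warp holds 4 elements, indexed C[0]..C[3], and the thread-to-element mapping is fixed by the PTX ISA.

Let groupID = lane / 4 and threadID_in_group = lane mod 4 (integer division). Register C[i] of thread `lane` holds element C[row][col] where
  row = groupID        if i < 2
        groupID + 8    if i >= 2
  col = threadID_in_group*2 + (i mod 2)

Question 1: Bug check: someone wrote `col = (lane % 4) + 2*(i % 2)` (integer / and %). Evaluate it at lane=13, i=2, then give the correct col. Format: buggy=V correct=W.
buggy=1 correct=2

`(lane % 4) + 2*(i % 2)`[13,2]⇒1
L=13⇒gr=13>>2=3, th=13&3=1
[2]⇒row 3+8=11  col 1·2+0=2
col: 1 vs 2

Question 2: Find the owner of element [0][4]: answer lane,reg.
r: 0->gid=0,r8=0  c: 4->tid=2,i&1=0
L=0*4+2=2  i=0*2+0=0

2,0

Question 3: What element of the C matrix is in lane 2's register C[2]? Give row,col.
8,4

lane 2: gr=0 (2/4), th=2 (2%4)
i=2: r=0+8=8, c=2*2+0=4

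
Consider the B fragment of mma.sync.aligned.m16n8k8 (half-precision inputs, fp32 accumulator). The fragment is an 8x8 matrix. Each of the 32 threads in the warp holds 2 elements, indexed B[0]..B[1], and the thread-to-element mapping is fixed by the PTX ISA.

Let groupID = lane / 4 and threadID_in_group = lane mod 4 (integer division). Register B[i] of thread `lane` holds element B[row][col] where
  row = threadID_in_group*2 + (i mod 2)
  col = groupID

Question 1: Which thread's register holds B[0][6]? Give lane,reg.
c=6→G=6  r=0→T=0,p=0
L=6*4+0=24  i=0=0

24,0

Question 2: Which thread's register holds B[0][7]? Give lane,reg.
c=7⇒gr=7  r=0⇒th=0,odd=0
L=7*4+0=28  i=0=0

28,0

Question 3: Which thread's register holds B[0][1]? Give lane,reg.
4,0

c:1=>grp=1  r:0=>tig=0,lo=0
L=1*4+0=4  i=0=0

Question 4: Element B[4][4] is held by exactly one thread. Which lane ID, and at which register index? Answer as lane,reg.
18,0

c=4⇒gr=4  r=4⇒th=2,odd=0
L=4*4+2=18  i=0=0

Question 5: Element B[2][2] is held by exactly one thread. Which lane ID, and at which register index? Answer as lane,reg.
9,0

c:2=>grp=2  r:2=>tig=1,lo=0
L=2*4+1=9  i=0=0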